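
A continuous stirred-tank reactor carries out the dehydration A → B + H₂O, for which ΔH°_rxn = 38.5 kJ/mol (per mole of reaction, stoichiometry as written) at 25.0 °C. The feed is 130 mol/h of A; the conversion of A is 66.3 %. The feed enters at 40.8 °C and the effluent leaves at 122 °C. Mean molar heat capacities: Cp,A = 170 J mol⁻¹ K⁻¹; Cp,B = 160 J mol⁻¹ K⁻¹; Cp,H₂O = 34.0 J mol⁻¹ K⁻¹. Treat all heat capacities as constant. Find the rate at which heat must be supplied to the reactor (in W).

Q_in = 1480 W

Extent of reaction ξ = 0.663 × 130 = 86.19 mol/h
Reaction term: ξ·ΔH°_rxn = 86.19 × 38.5 = 3318.3 kJ/h
Sensible, feed 40.8→25 °C: -349.18 kJ/h
Outlet flows (mol/h): A 43.81, B 86.19, H₂O 86.19
Sensible, products 25→122 °C: 2344.4 kJ/h
Q = ΔH = 5313.5 kJ/h = 1.476 kW
Heat supplied = 1476 W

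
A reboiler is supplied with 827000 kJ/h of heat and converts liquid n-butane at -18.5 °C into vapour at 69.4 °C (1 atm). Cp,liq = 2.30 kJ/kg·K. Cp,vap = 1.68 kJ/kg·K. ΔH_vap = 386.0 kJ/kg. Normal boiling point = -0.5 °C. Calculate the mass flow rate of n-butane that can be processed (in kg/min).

ṁ = 25.3 kg/min

Δh = 2.30×(-0.5−-18.5) + 386.0 + 1.68×(69.4−-0.5) = 544.83 kJ/kg
Q = 827000 kJ/h = 229.72 kJ/s = 13783 kJ/min
ṁ = Q/Δh = 13783 / 544.83 = 25.298 kg/min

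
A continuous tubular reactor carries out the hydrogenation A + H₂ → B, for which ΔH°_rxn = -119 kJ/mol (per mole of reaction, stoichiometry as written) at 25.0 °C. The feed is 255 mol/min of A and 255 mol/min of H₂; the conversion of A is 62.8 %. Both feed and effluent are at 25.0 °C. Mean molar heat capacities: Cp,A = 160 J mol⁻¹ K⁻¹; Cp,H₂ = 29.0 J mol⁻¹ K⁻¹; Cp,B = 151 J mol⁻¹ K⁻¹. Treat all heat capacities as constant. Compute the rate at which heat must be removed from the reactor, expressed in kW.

Extent of reaction ξ = 0.628 × 255 = 160.14 mol/min
Reaction term: ξ·ΔH°_rxn = 160.14 × -119 = -19057 kJ/min
Q = ΔH = -19057 kJ/min = -317.61 kW
Heat removed = 317.61 kW

Q_out = 318 kW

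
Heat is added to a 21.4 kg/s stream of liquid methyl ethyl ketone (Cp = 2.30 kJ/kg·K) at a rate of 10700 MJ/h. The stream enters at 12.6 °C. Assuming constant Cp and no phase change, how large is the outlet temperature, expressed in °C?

Q = 10700 MJ/h = 2972.2 kJ/s
ΔT = Q/(ṁ·Cp) = 2972.2/(21.4×2.30) = 60.386 K
T_out = 12.6 + 60.386 = 72.986 °C

T_out = 73.0 °C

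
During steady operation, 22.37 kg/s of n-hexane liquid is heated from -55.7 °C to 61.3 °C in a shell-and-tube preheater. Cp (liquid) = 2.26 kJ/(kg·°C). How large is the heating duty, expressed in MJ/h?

Q = ṁ·Cp·ΔT = 22.37 × 2.26 × (61.3 − -55.7) = 5915.1 kJ/s
Heating duty = 21294 MJ/h

Q = 21300 MJ/h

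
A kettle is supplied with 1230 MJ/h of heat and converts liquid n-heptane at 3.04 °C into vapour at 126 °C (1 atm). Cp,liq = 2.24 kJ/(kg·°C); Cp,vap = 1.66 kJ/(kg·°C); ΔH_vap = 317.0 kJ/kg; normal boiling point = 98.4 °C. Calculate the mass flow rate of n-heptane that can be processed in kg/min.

Δh = 2.24×(98.4−3.04) + 317.0 + 1.66×(126−98.4) = 576.42 kJ/kg
Q = 1230 MJ/h = 341.67 kJ/s = 20500 kJ/min
ṁ = Q/Δh = 20500 / 576.42 = 35.564 kg/min

ṁ = 35.6 kg/min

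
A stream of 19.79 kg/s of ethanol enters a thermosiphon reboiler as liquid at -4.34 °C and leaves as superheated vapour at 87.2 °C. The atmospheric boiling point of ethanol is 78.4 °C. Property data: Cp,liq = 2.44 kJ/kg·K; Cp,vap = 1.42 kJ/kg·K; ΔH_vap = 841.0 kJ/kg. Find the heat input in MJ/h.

liquid -4.34→78.4 °C: 201.89 kJ/kg
vaporisation at 78.4 °C: 841 kJ/kg
vapour 78.4→87.2 °C: 12.496 kJ/kg
Δh = 201.89 + 841 + 12.496 = 1055.4 kJ/kg
Q = ṁ·Δh = 19.79 kg/s × 1055.4 kJ/kg = 20886 kJ/s
|Q| = 20886 kW = 75190 MJ/h

Q = 75200 MJ/h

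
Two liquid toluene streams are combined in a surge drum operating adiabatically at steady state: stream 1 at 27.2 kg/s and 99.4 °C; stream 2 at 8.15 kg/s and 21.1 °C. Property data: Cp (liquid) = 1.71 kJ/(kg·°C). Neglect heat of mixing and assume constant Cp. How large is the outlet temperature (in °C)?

Adiabatic, steady state ⇒ Σ ṁᵢCp,ᵢ(T_out − Tᵢ) = 0
T_out = Σ ṁᵢCp,ᵢTᵢ / Σ ṁᵢCp,ᵢ
      = 4917.4 / 60.449 = 81.348 °C

T_out = 81.3 °C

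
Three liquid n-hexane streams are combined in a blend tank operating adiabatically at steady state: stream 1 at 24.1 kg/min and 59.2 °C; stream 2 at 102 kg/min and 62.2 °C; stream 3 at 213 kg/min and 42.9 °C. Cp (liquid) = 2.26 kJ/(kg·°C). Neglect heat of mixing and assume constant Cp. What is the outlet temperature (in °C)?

No heat crosses the boundary, so H_out = H_in.
Σ ṁᵢCp,ᵢTᵢ = 24.1×2.26×59.2 + 102×2.26×62.2 + 213×2.26×42.9 = 38214
Σ ṁᵢCp,ᵢ = 24.1×2.26 + 102×2.26 + 213×2.26 = 766.37
T_out = 38214 / 766.37 = 49.864 °C

T_out = 49.9 °C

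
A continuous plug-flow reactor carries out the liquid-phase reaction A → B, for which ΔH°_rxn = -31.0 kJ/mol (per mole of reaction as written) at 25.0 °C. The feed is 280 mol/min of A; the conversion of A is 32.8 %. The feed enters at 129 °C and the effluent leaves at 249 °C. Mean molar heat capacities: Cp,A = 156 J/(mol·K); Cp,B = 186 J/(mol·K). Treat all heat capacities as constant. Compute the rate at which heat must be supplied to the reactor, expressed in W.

Extent of reaction ξ = 0.328 × 280 = 91.84 mol/min
Reaction term: ξ·ΔH°_rxn = 91.84 × -31.0 = -2847 kJ/min
Sensible, feed 129→25 °C: -4542.7 kJ/min
Outlet flows (mol/min): A 188.16, B 91.84
Sensible, products 25→249 °C: 10401 kJ/min
Q = ΔH = 3011.7 kJ/min = 50.195 kW
Heat supplied = 50195 W

Q_in = 50200 W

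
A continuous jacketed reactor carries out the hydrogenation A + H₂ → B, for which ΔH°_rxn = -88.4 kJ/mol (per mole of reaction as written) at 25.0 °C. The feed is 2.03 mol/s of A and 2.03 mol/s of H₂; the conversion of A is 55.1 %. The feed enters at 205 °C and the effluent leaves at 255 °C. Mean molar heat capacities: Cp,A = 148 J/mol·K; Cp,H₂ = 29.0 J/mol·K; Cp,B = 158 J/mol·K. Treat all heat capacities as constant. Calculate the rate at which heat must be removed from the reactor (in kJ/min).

Q_out = 5150 kJ/min

Extent of reaction ξ = 0.551 × 2.03 = 1.1185 mol/s
Reaction term: ξ·ΔH°_rxn = 1.1185 × -88.4 = -98.878 kJ/s
Sensible, feed 205→25 °C: -64.676 kJ/s
Outlet flows (mol/s): A 0.91147, H₂ 0.91147, B 1.1185
Sensible, products 25→255 °C: 77.753 kJ/s
Q = ΔH = -85.801 kJ/s = -85.801 kW
Heat removed = 5148 kJ/min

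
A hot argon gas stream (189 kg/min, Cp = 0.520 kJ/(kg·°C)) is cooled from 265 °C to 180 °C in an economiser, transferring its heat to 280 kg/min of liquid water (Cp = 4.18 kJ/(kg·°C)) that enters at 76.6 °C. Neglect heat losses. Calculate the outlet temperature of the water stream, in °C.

Heat released by hot stream: Q = 189 × 0.520 × (265 − 180) = 8353.8 kJ/min
Energy balance on cold side (adiabatic exchanger): Q = ṁ_c·Cp_c·(T_c,out − T_c,in)
T_c,out = 76.6 + 8353.8/(280 × 4.18) = 83.738 °C

T_c,out = 83.7 °C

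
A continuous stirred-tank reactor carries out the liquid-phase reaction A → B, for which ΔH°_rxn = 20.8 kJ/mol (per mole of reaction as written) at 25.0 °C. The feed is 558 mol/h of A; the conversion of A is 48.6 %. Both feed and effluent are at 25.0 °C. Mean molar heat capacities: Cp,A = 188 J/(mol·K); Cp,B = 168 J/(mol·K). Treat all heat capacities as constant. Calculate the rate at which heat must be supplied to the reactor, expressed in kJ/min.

Extent of reaction ξ = 0.486 × 558 = 271.19 mol/h
Reaction term: ξ·ΔH°_rxn = 271.19 × 20.8 = 5640.7 kJ/h
Q = ΔH = 5640.7 kJ/h = 1.5669 kW
Heat supplied = 94.012 kJ/min

Q_in = 94.0 kJ/min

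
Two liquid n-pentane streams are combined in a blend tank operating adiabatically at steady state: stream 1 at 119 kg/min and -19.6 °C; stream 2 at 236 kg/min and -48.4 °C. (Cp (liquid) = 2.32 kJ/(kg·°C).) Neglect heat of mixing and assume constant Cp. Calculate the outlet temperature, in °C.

T_out = -38.7 °C

Adiabatic, steady state ⇒ Σ ṁᵢCp,ᵢ(T_out − Tᵢ) = 0
Σ ṁᵢCp,ᵢTᵢ = 119×2.32×-19.6 + 236×2.32×-48.4 = -31911
Σ ṁᵢCp,ᵢ = 119×2.32 + 236×2.32 = 823.6
T_out = -31911 / 823.6 = -38.746 °C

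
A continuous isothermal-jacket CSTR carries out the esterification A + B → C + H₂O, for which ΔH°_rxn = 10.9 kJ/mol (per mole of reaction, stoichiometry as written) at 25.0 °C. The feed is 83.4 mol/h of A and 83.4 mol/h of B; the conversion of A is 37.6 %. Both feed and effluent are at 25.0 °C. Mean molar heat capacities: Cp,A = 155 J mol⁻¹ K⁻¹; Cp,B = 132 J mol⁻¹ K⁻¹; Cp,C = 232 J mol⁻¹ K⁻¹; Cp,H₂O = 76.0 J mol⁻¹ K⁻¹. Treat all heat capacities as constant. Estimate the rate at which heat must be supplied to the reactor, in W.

Extent of reaction ξ = 0.376 × 83.4 = 31.358 mol/h
Reaction term: ξ·ΔH°_rxn = 31.358 × 10.9 = 341.81 kJ/h
Q = ΔH = 341.81 kJ/h = 0.094946 kW
Heat supplied = 94.946 W

Q_in = 94.9 W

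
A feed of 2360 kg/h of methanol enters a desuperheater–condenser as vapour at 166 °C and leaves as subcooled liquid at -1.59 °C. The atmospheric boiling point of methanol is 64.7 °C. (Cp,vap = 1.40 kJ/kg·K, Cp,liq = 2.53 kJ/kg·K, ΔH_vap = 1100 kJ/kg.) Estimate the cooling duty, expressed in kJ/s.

Q_c = 924 kJ/s

vapour 166→64.7 °C: -141.82 kJ/kg
condensation at 64.7 °C: -1100 kJ/kg
liquid 64.7→-1.59 °C: -167.71 kJ/kg
Δh = -141.82 + -1100 + -167.71 = -1409.5 kJ/kg
Q = ṁ·Δh = 2360 kg/h × -1409.5 kJ/kg = -3.3265e+06 kJ/h
|Q| = 924.03 kW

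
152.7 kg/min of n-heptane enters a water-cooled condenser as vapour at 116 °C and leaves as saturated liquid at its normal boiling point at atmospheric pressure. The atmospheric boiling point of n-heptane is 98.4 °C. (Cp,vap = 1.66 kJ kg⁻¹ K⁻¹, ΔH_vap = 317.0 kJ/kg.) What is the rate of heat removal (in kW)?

vapour 116→98.4 °C: -29.216 kJ/kg
condensation at 98.4 °C: -317 kJ/kg
Δh = -29.216 + -317 = -346.22 kJ/kg
Q = ṁ·Δh = 152.7 kg/min × -346.22 kJ/kg = -52867 kJ/min
|Q| = 881.12 kW

Q_c = 881 kW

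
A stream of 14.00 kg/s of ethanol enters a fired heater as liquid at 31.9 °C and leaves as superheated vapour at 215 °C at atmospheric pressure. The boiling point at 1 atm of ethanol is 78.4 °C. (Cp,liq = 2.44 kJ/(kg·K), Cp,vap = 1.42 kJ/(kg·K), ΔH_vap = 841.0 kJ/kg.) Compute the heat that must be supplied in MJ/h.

Q = 57900 MJ/h

liquid 31.9→78.4 °C: 113.46 kJ/kg
vaporisation at 78.4 °C: 841 kJ/kg
vapour 78.4→215 °C: 193.97 kJ/kg
Δh = 113.46 + 841 + 193.97 = 1148.4 kJ/kg
Q = ṁ·Δh = 14.00 kg/s × 1148.4 kJ/kg = 16078 kJ/s
|Q| = 16078 kW = 57881 MJ/h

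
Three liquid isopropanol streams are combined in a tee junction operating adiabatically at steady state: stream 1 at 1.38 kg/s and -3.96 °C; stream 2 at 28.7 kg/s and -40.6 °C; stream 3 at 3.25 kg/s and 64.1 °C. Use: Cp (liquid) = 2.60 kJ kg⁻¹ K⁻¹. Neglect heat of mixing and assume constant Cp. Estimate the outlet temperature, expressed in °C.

T_out = -28.9 °C

No heat crosses the boundary, so H_out = H_in.
T_out = Σ ṁᵢCp,ᵢTᵢ / Σ ṁᵢCp,ᵢ
      = -2502.1 / 86.658 = -28.874 °C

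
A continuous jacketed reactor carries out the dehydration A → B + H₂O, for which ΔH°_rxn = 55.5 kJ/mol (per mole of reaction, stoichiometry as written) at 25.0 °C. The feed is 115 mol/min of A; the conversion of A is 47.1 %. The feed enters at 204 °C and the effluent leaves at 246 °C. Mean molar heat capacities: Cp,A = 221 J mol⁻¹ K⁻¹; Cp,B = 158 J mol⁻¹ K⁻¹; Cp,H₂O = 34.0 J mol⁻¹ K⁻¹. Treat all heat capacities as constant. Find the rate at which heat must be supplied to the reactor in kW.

Q_in = 62.1 kW

Extent of reaction ξ = 0.471 × 115 = 54.165 mol/min
Reaction term: ξ·ΔH°_rxn = 54.165 × 55.5 = 3006.2 kJ/min
Sensible, feed 204→25 °C: -4549.3 kJ/min
Outlet flows (mol/min): A 60.835, B 54.165, H₂O 54.165
Sensible, products 25→246 °C: 5269.6 kJ/min
Q = ΔH = 3726.4 kJ/min = 62.107 kW
Heat supplied = 62.107 kW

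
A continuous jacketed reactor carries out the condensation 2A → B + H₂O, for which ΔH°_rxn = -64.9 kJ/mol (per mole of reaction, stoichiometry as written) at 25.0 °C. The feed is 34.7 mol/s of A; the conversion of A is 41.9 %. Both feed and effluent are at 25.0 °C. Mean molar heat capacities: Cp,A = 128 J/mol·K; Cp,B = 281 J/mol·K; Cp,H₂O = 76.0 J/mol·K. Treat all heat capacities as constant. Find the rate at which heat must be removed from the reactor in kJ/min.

Q_out = 28300 kJ/min

Extent of reaction ξ = 0.419 × 34.7 / 2 = 7.2697 mol/s
Reaction term: ξ·ΔH°_rxn = 7.2697 × -64.9 = -471.8 kJ/s
Q = ΔH = -471.8 kJ/s = -471.8 kW
Heat removed = 28308 kJ/min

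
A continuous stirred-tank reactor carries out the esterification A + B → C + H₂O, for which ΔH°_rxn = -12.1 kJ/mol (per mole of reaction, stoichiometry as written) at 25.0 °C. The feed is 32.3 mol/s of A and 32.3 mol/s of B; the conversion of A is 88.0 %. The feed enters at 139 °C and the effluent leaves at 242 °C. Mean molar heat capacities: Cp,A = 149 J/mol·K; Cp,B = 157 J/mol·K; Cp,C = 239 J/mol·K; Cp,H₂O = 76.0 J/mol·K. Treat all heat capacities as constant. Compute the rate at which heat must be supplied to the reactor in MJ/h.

Q_in = 2630 MJ/h

Extent of reaction ξ = 0.880 × 32.3 = 28.424 mol/s
Reaction term: ξ·ΔH°_rxn = 28.424 × -12.1 = -343.93 kJ/s
Sensible, feed 139→25 °C: -1126.8 kJ/s
Outlet flows (mol/s): A 3.876, B 3.876, C 28.424, H₂O 28.424
Sensible, products 25→242 °C: 2200.3 kJ/s
Q = ΔH = 729.61 kJ/s = 729.61 kW
Heat supplied = 2626.6 MJ/h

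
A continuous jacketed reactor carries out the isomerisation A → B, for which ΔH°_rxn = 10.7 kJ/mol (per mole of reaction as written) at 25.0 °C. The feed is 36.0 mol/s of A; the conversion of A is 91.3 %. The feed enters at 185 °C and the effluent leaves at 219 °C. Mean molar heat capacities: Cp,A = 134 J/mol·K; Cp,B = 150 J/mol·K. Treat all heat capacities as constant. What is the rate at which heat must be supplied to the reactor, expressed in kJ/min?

Extent of reaction ξ = 0.913 × 36.0 = 32.868 mol/s
Reaction term: ξ·ΔH°_rxn = 32.868 × 10.7 = 351.69 kJ/s
Sensible, feed 185→25 °C: -771.84 kJ/s
Outlet flows (mol/s): A 3.132, B 32.868
Sensible, products 25→219 °C: 1037.9 kJ/s
Q = ΔH = 617.73 kJ/s = 617.73 kW
Heat supplied = 37064 kJ/min

Q_in = 37100 kJ/min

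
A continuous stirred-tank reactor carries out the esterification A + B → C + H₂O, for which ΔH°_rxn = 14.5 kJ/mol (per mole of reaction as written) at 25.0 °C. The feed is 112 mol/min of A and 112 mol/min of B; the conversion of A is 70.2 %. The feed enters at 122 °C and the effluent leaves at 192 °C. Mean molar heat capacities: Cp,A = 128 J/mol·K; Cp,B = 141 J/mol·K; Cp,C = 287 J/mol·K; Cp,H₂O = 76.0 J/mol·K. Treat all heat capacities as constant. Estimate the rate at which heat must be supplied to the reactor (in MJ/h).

Q_in = 269 MJ/h

Extent of reaction ξ = 0.702 × 112 = 78.624 mol/min
Reaction term: ξ·ΔH°_rxn = 78.624 × 14.5 = 1140 kJ/min
Sensible, feed 122→25 °C: -2922.4 kJ/min
Outlet flows (mol/min): A 33.376, B 33.376, C 78.624, H₂O 78.624
Sensible, products 25→192 °C: 6265.6 kJ/min
Q = ΔH = 4483.2 kJ/min = 74.721 kW
Heat supplied = 268.99 MJ/h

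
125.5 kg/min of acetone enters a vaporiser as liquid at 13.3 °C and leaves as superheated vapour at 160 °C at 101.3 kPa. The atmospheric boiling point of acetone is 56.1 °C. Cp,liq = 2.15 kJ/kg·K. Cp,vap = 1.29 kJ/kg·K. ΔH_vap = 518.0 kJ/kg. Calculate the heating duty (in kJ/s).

Q = 1560 kJ/s

liquid 13.3→56.1 °C: 92.02 kJ/kg
vaporisation at 56.1 °C: 518 kJ/kg
vapour 56.1→160 °C: 134.03 kJ/kg
Δh = 92.02 + 518 + 134.03 = 744.05 kJ/kg
Q = ṁ·Δh = 125.5 kg/min × 744.05 kJ/kg = 93378 kJ/min
|Q| = 1556.3 kW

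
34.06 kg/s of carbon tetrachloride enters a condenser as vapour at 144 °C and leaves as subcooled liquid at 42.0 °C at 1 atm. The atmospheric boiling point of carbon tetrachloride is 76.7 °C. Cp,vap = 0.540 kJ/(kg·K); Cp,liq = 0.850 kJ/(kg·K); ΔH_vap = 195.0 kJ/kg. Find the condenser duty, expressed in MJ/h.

Q_c = 32000 MJ/h

vapour 144→76.7 °C: -36.342 kJ/kg
condensation at 76.7 °C: -195 kJ/kg
liquid 76.7→42.0 °C: -29.495 kJ/kg
Δh = -36.342 + -195 + -29.495 = -260.84 kJ/kg
Q = ṁ·Δh = 34.06 kg/s × -260.84 kJ/kg = -8884.1 kJ/s
|Q| = 8884.1 kW = 31983 MJ/h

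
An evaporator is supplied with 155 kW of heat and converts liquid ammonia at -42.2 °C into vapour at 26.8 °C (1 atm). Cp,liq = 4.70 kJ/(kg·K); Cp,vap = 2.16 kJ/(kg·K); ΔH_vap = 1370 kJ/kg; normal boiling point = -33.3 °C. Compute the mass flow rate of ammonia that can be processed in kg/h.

ṁ = 362 kg/h

Δh = 4.70×(-33.3−-42.2) + 1370 + 2.16×(26.8−-33.3) = 1541.6 kJ/kg
Q = 155 kW = 155 kJ/s = 558000 kJ/h
ṁ = Q/Δh = 558000 / 1541.6 = 361.95 kg/h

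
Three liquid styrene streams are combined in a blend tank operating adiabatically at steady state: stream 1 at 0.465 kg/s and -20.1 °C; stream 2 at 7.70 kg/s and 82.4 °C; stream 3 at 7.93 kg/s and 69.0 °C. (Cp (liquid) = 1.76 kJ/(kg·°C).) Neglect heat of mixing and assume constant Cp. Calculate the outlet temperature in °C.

T_out = 72.8 °C

Energy balance with Q = 0: Σ ṁᵢCp,ᵢ(T_out − Tᵢ) = 0
Σ ṁᵢCp,ᵢTᵢ = 0.465×1.76×-20.1 + 7.70×1.76×82.4 + 7.93×1.76×69.0 = 2063.3
Σ ṁᵢCp,ᵢ = 0.465×1.76 + 7.70×1.76 + 7.93×1.76 = 28.327
T_out = 2063.3 / 28.327 = 72.837 °C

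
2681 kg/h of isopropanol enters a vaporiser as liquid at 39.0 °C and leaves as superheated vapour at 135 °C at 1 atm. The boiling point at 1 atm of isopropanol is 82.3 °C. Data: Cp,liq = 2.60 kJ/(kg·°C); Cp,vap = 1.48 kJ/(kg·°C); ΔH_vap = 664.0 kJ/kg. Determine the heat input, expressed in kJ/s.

liquid 39.0→82.3 °C: 112.58 kJ/kg
vaporisation at 82.3 °C: 664 kJ/kg
vapour 82.3→135 °C: 77.996 kJ/kg
Δh = 112.58 + 664 + 77.996 = 854.58 kJ/kg
Q = ṁ·Δh = 2681 kg/h × 854.58 kJ/kg = 2.2911e+06 kJ/h
|Q| = 636.42 kW

Q = 636 kJ/s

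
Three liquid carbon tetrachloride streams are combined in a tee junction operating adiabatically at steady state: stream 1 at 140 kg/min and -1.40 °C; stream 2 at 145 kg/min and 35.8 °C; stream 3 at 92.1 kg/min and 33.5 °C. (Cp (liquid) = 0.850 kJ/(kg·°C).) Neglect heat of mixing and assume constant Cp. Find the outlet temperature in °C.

Energy balance with Q = 0: Σ ṁᵢCp,ᵢ(T_out − Tᵢ) = 0
T_out = Σ ṁᵢCp,ᵢTᵢ / Σ ṁᵢCp,ᵢ
      = 6868.3 / 320.53 = 21.428 °C

T_out = 21.4 °C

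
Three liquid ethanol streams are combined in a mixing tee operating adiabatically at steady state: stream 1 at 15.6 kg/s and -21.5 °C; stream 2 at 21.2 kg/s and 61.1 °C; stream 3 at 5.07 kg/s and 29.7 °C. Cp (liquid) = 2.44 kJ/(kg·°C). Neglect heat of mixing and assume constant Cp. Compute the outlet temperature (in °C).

T_out = 26.5 °C

No heat crosses the boundary, so H_out = H_in.
Σ ṁᵢCp,ᵢTᵢ = 15.6×2.44×-21.5 + 21.2×2.44×61.1 + 5.07×2.44×29.7 = 2709.6
Σ ṁᵢCp,ᵢ = 15.6×2.44 + 21.2×2.44 + 5.07×2.44 = 102.16
T_out = 2709.6 / 102.16 = 26.523 °C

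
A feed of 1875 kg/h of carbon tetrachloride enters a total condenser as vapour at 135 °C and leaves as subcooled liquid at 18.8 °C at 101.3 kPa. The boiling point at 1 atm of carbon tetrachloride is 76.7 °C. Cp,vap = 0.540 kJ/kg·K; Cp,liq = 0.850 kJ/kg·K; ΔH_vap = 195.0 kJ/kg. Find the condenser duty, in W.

vapour 135→76.7 °C: -31.482 kJ/kg
condensation at 76.7 °C: -195 kJ/kg
liquid 76.7→18.8 °C: -49.215 kJ/kg
Δh = -31.482 + -195 + -49.215 = -275.7 kJ/kg
Q = ṁ·Δh = 1875 kg/h × -275.7 kJ/kg = -516930 kJ/h
|Q| = 143.59 kW = 143590 W

Q_c = 144000 W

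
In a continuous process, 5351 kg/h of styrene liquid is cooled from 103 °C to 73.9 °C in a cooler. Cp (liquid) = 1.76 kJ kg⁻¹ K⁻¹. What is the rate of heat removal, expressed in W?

Q_c = 76100 W

Q = ṁ·Cp·ΔT = 5351 × 1.76 × (73.9 − 103) = -274060 kJ/h
Converting: 274060 / 3600 s = 76.127 kW
Cooling duty = 76127 W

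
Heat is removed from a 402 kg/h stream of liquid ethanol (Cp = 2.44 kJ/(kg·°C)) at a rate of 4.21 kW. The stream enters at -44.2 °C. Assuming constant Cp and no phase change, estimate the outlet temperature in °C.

T_out = -59.7 °C

Q = 4.21 kW = 15156 kJ/h
ΔT = Q/(ṁ·Cp) = 15156/(402×2.44) = 15.451 K
T_out = -44.2 − 15.451 = -59.651 °C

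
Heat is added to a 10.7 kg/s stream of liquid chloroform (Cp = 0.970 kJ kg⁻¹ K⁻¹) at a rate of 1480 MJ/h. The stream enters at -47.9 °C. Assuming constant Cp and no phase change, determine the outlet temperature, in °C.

T_out = -8.29 °C

Q = 1480 MJ/h = 411.11 kJ/s
ΔT = Q/(ṁ·Cp) = 411.11/(10.7×0.970) = 39.61 K
T_out = -47.9 + 39.61 = -8.2901 °C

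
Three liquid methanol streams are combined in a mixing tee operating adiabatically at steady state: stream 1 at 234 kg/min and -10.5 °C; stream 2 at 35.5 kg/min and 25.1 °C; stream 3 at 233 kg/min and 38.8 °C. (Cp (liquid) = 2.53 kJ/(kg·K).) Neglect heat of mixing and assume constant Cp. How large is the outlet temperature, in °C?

Energy balance with Q = 0: Σ ṁᵢCp,ᵢ(T_out − Tᵢ) = 0
T_out = Σ ṁᵢCp,ᵢTᵢ / Σ ṁᵢCp,ᵢ
      = 18910 / 1271.3 = 14.875 °C

T_out = 14.9 °C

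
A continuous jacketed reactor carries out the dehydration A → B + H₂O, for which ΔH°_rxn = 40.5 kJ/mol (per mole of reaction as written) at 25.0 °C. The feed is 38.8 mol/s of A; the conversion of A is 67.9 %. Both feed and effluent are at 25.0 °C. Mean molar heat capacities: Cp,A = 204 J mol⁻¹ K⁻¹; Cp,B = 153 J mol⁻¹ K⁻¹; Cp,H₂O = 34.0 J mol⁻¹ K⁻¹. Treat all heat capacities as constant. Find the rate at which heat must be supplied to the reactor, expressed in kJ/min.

Q_in = 64000 kJ/min

Extent of reaction ξ = 0.679 × 38.8 = 26.345 mol/s
Reaction term: ξ·ΔH°_rxn = 26.345 × 40.5 = 1067 kJ/s
Q = ΔH = 1067 kJ/s = 1067 kW
Heat supplied = 64019 kJ/min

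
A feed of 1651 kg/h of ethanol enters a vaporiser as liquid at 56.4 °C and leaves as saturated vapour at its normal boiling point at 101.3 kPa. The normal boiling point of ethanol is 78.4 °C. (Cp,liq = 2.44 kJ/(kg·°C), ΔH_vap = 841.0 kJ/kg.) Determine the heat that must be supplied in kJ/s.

liquid 56.4→78.4 °C: 53.68 kJ/kg
vaporisation at 78.4 °C: 841 kJ/kg
Δh = 53.68 + 841 = 894.68 kJ/kg
Q = ṁ·Δh = 1651 kg/h × 894.68 kJ/kg = 1.4771e+06 kJ/h
|Q| = 410.31 kW

Q = 410 kJ/s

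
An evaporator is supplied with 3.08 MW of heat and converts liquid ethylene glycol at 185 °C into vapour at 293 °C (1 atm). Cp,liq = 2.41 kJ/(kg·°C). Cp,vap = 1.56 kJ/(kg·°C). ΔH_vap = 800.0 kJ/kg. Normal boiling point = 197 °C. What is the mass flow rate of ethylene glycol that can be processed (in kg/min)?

ṁ = 189 kg/min

Δh = 2.41×(197−185) + 800.0 + 1.56×(293−197) = 978.68 kJ/kg
Q = 3.08 MW = 3080 kJ/s = 184800 kJ/min
ṁ = Q/Δh = 184800 / 978.68 = 188.83 kg/min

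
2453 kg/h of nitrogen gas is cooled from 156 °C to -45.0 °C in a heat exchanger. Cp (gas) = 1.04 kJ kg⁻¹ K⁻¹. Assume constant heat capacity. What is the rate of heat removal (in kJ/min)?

Q_c = 8550 kJ/min

Q = ṁ·Cp·ΔT = 2453 × 1.04 × (-45.0 − 156) = -512780 kJ/h
Converting: 512780 / 3600 s = 142.44 kW
Cooling duty = 8546.3 kJ/min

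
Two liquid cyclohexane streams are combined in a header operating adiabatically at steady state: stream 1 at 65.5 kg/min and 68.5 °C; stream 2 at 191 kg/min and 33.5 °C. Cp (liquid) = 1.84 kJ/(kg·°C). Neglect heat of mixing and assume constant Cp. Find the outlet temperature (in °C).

No heat crosses the boundary, so H_out = H_in.
Σ ṁᵢCp,ᵢTᵢ = 65.5×1.84×68.5 + 191×1.84×33.5 = 20029
Σ ṁᵢCp,ᵢ = 65.5×1.84 + 191×1.84 = 471.96
T_out = 20029 / 471.96 = 42.438 °C

T_out = 42.4 °C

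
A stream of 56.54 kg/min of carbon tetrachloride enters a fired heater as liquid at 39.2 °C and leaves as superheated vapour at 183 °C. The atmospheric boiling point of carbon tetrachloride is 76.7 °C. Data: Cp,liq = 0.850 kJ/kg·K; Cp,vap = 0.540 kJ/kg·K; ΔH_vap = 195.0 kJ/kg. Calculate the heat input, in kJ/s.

Q = 268 kJ/s

liquid 39.2→76.7 °C: 31.875 kJ/kg
vaporisation at 76.7 °C: 195 kJ/kg
vapour 76.7→183 °C: 57.402 kJ/kg
Δh = 31.875 + 195 + 57.402 = 284.28 kJ/kg
Q = ṁ·Δh = 56.54 kg/min × 284.28 kJ/kg = 16073 kJ/min
|Q| = 267.88 kW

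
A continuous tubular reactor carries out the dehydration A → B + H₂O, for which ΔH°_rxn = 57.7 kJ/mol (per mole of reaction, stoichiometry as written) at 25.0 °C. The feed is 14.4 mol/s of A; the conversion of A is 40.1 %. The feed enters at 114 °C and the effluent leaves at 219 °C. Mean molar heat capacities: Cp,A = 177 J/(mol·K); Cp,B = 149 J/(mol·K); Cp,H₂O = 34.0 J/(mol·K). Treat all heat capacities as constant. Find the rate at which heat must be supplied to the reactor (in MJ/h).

Extent of reaction ξ = 0.401 × 14.4 = 5.7744 mol/s
Reaction term: ξ·ΔH°_rxn = 5.7744 × 57.7 = 333.18 kJ/s
Sensible, feed 114→25 °C: -226.84 kJ/s
Outlet flows (mol/s): A 8.6256, B 5.7744, H₂O 5.7744
Sensible, products 25→219 °C: 501.19 kJ/s
Q = ΔH = 607.53 kJ/s = 607.53 kW
Heat supplied = 2187.1 MJ/h

Q_in = 2190 MJ/h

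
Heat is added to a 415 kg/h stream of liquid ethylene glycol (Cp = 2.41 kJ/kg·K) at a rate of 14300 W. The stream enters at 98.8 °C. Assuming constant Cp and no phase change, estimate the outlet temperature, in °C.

Q = 14300 W = 51480 kJ/h
ΔT = Q/(ṁ·Cp) = 51480/(415×2.41) = 51.472 K
T_out = 98.8 + 51.472 = 150.27 °C

T_out = 150 °C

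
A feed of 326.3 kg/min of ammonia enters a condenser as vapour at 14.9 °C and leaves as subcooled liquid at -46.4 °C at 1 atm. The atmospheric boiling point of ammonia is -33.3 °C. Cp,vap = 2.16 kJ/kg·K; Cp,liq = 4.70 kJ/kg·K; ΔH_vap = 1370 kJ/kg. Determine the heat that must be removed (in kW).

vapour 14.9→-33.3 °C: -104.11 kJ/kg
condensation at -33.3 °C: -1370 kJ/kg
liquid -33.3→-46.4 °C: -61.57 kJ/kg
Δh = -104.11 + -1370 + -61.57 = -1535.7 kJ/kg
Q = ṁ·Δh = 326.3 kg/min × -1535.7 kJ/kg = -501090 kJ/min
|Q| = 8351.6 kW

Q_c = 8350 kW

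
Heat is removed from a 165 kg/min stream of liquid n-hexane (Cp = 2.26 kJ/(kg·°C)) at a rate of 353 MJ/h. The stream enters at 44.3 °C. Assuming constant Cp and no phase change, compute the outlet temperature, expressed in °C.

Q = 353 MJ/h = 5883.3 kJ/min
ΔT = Q/(ṁ·Cp) = 5883.3/(165×2.26) = 15.777 K
T_out = 44.3 − 15.777 = 28.523 °C

T_out = 28.5 °C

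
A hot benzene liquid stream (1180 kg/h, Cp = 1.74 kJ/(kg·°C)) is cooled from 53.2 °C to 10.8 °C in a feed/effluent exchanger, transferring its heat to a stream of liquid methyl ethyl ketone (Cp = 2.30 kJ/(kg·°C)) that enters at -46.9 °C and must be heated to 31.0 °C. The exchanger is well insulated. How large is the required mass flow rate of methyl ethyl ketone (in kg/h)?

Heat released by hot stream: Q = 1180 × 1.74 × (53.2 − 10.8) = 87056 kJ/h
Energy balance on cold side (adiabatic exchanger): Q = ṁ_c·Cp_c·(T_c,out − T_c,in)
ṁ_c = 87056 / [2.30 × (31.0 − -46.9)] = 485.88 kg/h

ṁ_c = 486 kg/h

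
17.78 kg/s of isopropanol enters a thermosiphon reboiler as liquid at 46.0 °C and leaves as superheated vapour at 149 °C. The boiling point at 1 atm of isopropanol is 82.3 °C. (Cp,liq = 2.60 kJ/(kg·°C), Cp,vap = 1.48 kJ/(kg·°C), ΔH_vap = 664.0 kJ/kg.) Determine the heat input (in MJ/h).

liquid 46.0→82.3 °C: 94.38 kJ/kg
vaporisation at 82.3 °C: 664 kJ/kg
vapour 82.3→149 °C: 98.716 kJ/kg
Δh = 94.38 + 664 + 98.716 = 857.1 kJ/kg
Q = ṁ·Δh = 17.78 kg/s × 857.1 kJ/kg = 15239 kJ/s
|Q| = 15239 kW = 54861 MJ/h

Q = 54900 MJ/h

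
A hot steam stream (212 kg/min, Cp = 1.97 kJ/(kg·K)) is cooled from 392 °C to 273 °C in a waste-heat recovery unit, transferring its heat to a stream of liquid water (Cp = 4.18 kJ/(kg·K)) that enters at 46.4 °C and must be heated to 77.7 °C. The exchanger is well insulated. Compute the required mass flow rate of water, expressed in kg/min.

ṁ_c = 380 kg/min

Heat released by hot stream: Q = 212 × 1.97 × (392 − 273) = 49699 kJ/min
Energy balance on cold side (adiabatic exchanger): Q = ṁ_c·Cp_c·(T_c,out − T_c,in)
ṁ_c = 49699 / [4.18 × (77.7 − 46.4)] = 379.86 kg/min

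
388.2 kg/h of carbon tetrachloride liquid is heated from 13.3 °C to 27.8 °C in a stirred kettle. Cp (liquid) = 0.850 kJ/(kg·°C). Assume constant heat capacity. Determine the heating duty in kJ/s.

Q = 1.33 kJ/s

Q = ṁ·Cp·ΔT = 388.2 × 0.850 × (27.8 − 13.3) = 4784.6 kJ/h
Converting: 4784.6 / 3600 s = 1.329 kW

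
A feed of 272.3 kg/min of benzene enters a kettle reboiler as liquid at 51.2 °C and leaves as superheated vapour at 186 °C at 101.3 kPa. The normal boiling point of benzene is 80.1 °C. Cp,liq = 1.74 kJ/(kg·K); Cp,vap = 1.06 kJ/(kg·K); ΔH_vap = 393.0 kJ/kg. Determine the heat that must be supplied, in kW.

Q = 2520 kW

liquid 51.2→80.1 °C: 50.286 kJ/kg
vaporisation at 80.1 °C: 393 kJ/kg
vapour 80.1→186 °C: 112.25 kJ/kg
Δh = 50.286 + 393 + 112.25 = 555.54 kJ/kg
Q = ṁ·Δh = 272.3 kg/min × 555.54 kJ/kg = 151270 kJ/min
|Q| = 2521.2 kW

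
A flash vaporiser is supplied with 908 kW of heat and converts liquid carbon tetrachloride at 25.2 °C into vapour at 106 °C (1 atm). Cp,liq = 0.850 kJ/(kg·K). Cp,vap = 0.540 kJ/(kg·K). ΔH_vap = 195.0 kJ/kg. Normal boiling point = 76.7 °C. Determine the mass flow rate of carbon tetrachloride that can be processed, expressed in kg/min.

ṁ = 214 kg/min

Δh = 0.850×(76.7−25.2) + 195.0 + 0.540×(106−76.7) = 254.6 kJ/kg
Q = 908 kW = 908 kJ/s = 54480 kJ/min
ṁ = Q/Δh = 54480 / 254.6 = 213.99 kg/min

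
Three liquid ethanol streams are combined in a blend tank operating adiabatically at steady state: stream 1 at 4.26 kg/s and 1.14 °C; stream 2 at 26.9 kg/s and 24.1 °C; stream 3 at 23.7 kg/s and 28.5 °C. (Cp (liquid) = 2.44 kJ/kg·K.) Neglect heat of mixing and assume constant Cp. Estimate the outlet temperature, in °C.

No heat crosses the boundary, so H_out = H_in.
Σ ṁᵢCp,ᵢTᵢ = 4.26×2.44×1.14 + 26.9×2.44×24.1 + 23.7×2.44×28.5 = 3241.8
Σ ṁᵢCp,ᵢ = 4.26×2.44 + 26.9×2.44 + 23.7×2.44 = 133.86
T_out = 3241.8 / 133.86 = 24.218 °C

T_out = 24.2 °C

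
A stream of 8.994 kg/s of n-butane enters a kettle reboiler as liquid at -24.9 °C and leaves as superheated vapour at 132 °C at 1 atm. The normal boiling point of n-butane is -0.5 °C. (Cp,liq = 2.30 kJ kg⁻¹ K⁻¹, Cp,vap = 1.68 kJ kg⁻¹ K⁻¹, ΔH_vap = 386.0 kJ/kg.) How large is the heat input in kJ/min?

Q = 359000 kJ/min

liquid -24.9→-0.5 °C: 56.12 kJ/kg
vaporisation at -0.5 °C: 386 kJ/kg
vapour -0.5→132 °C: 222.6 kJ/kg
Δh = 56.12 + 386 + 222.6 = 664.72 kJ/kg
Q = ṁ·Δh = 8.994 kg/s × 664.72 kJ/kg = 5978.5 kJ/s
|Q| = 5978.5 kW = 358710 kJ/min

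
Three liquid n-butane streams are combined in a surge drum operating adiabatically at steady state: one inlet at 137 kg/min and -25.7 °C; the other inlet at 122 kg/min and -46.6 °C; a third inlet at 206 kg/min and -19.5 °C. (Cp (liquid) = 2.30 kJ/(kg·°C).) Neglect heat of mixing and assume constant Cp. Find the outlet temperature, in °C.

Energy balance with Q = 0: Σ ṁᵢCp,ᵢ(T_out − Tᵢ) = 0
Σ ṁᵢCp,ᵢTᵢ = 137×2.30×-25.7 + 122×2.30×-46.6 + 206×2.30×-19.5 = -30413
Σ ṁᵢCp,ᵢ = 137×2.30 + 122×2.30 + 206×2.30 = 1069.5
T_out = -30413 / 1069.5 = -28.437 °C

T_out = -28.4 °C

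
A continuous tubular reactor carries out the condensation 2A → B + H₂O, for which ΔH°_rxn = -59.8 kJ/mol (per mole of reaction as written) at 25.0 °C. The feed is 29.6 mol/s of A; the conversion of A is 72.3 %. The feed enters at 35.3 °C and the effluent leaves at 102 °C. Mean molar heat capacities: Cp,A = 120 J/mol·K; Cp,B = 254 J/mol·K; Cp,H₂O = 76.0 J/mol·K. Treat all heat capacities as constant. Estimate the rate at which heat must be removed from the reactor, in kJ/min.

Extent of reaction ξ = 0.723 × 29.6 / 2 = 10.7 mol/s
Reaction term: ξ·ΔH°_rxn = 10.7 × -59.8 = -639.88 kJ/s
Sensible, feed 35.3→25 °C: -36.586 kJ/s
Outlet flows (mol/s): A 8.1992, B 10.7, H₂O 10.7
Sensible, products 25→102 °C: 347.66 kJ/s
Q = ΔH = -328.81 kJ/s = -328.81 kW
Heat removed = 19729 kJ/min

Q_out = 19700 kJ/min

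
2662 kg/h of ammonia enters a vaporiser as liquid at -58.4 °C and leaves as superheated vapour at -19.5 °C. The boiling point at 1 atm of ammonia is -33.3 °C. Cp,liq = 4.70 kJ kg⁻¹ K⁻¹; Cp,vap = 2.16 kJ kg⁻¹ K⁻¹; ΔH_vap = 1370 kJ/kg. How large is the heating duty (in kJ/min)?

Q = 67300 kJ/min

liquid -58.4→-33.3 °C: 117.97 kJ/kg
vaporisation at -33.3 °C: 1370 kJ/kg
vapour -33.3→-19.5 °C: 29.808 kJ/kg
Δh = 117.97 + 1370 + 29.808 = 1517.8 kJ/kg
Q = ṁ·Δh = 2662 kg/h × 1517.8 kJ/kg = 4.0403e+06 kJ/h
|Q| = 1122.3 kW = 67339 kJ/min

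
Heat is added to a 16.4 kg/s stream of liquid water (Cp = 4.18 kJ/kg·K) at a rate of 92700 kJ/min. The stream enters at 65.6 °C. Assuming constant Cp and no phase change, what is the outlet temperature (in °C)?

Q = 92700 kJ/min = 1545 kJ/s
ΔT = Q/(ṁ·Cp) = 1545/(16.4×4.18) = 22.538 K
T_out = 65.6 + 22.538 = 88.138 °C

T_out = 88.1 °C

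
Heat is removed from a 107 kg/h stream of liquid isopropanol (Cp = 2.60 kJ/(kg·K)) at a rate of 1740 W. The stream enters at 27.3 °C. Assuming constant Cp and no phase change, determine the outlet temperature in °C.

T_out = 4.78 °C

Q = 1740 W = 6264 kJ/h
ΔT = Q/(ṁ·Cp) = 6264/(107×2.60) = 22.516 K
T_out = 27.3 − 22.516 = 4.7838 °C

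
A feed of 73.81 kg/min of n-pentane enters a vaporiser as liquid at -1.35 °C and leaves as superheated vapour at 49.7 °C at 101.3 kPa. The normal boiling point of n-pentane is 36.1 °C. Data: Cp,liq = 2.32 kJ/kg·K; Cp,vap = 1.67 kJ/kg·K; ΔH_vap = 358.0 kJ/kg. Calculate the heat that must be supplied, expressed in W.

liquid -1.35→36.1 °C: 86.884 kJ/kg
vaporisation at 36.1 °C: 358 kJ/kg
vapour 36.1→49.7 °C: 22.712 kJ/kg
Δh = 86.884 + 358 + 22.712 = 467.6 kJ/kg
Q = ṁ·Δh = 73.81 kg/min × 467.6 kJ/kg = 34513 kJ/min
|Q| = 575.22 kW = 575220 W

Q = 575000 W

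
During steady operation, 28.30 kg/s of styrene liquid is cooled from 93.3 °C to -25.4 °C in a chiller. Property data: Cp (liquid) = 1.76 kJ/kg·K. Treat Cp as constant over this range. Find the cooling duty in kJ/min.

Q = ṁ·Cp·ΔT = 28.30 × 1.76 × (-25.4 − 93.3) = -5912.2 kJ/s
Cooling duty = 354730 kJ/min

Q_c = 355000 kJ/min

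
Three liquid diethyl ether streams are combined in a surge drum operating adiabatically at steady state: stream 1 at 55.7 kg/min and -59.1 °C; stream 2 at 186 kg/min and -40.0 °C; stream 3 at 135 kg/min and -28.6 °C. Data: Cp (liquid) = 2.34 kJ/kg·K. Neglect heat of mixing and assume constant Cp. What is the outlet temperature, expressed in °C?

Energy balance with Q = 0: Σ ṁᵢCp,ᵢ(T_out − Tᵢ) = 0
Σ ṁᵢCp,ᵢTᵢ = 55.7×2.34×-59.1 + 186×2.34×-40.0 + 135×2.34×-28.6 = -34147
Σ ṁᵢCp,ᵢ = 55.7×2.34 + 186×2.34 + 135×2.34 = 881.48
T_out = -34147 / 881.48 = -38.739 °C

T_out = -38.7 °C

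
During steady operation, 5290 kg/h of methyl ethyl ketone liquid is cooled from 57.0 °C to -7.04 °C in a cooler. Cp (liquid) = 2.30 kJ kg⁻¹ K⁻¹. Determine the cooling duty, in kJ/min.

Q_c = 13000 kJ/min

Q = ṁ·Cp·ΔT = 5290 × 2.30 × (-7.04 − 57.0) = -779170 kJ/h
Converting: 779170 / 3600 s = 216.44 kW
Cooling duty = 12986 kJ/min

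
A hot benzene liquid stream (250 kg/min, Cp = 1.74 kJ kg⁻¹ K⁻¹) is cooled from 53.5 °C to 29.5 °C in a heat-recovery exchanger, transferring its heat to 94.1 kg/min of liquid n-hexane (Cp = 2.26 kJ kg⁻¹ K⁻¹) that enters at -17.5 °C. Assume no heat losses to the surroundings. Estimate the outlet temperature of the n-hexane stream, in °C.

Heat released by hot stream: Q = 250 × 1.74 × (53.5 − 29.5) = 10440 kJ/min
Energy balance on cold side (adiabatic exchanger): Q = ṁ_c·Cp_c·(T_c,out − T_c,in)
T_c,out = -17.5 + 10440/(94.1 × 2.26) = 31.591 °C

T_c,out = 31.6 °C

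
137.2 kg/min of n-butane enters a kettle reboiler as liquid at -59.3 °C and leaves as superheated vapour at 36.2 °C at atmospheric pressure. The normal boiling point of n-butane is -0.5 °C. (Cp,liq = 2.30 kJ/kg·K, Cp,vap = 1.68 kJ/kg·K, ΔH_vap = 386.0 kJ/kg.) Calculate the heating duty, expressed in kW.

liquid -59.3→-0.5 °C: 135.24 kJ/kg
vaporisation at -0.5 °C: 386 kJ/kg
vapour -0.5→36.2 °C: 61.656 kJ/kg
Δh = 135.24 + 386 + 61.656 = 582.9 kJ/kg
Q = ṁ·Δh = 137.2 kg/min × 582.9 kJ/kg = 79973 kJ/min
|Q| = 1332.9 kW

Q = 1330 kW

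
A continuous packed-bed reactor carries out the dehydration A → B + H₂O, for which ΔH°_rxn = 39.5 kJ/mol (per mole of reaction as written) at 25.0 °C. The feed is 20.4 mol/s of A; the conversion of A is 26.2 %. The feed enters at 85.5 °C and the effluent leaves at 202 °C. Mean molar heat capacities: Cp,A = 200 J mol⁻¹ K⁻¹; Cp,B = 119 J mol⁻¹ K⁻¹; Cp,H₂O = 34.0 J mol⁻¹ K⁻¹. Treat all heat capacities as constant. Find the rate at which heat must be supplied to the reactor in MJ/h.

Extent of reaction ξ = 0.262 × 20.4 = 5.3448 mol/s
Reaction term: ξ·ΔH°_rxn = 5.3448 × 39.5 = 211.12 kJ/s
Sensible, feed 85.5→25 °C: -246.84 kJ/s
Outlet flows (mol/s): A 15.055, B 5.3448, H₂O 5.3448
Sensible, products 25→202 °C: 677.7 kJ/s
Q = ΔH = 641.98 kJ/s = 641.98 kW
Heat supplied = 2311.1 MJ/h

Q_in = 2310 MJ/h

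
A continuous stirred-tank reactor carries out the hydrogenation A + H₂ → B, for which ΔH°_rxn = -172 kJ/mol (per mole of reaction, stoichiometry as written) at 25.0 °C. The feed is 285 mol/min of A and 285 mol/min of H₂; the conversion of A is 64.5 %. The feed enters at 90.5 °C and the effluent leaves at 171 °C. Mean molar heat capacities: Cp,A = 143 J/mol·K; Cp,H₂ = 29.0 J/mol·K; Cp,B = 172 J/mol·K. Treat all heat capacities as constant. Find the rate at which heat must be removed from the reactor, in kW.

Q_out = 461 kW

Extent of reaction ξ = 0.645 × 285 = 183.83 mol/min
Reaction term: ξ·ΔH°_rxn = 183.83 × -172 = -31618 kJ/min
Sensible, feed 90.5→25 °C: -3210.8 kJ/min
Outlet flows (mol/min): A 101.17, H₂ 101.17, B 183.83
Sensible, products 25→171 °C: 7156.9 kJ/min
Q = ΔH = -27672 kJ/min = -461.2 kW
Heat removed = 461.2 kW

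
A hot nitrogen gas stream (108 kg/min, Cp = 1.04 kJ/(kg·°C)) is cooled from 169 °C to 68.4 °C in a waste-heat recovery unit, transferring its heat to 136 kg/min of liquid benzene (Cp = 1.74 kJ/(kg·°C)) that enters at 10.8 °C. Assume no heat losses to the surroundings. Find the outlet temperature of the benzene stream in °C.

Heat released by hot stream: Q = 108 × 1.04 × (169 − 68.4) = 11299 kJ/min
Energy balance on cold side (adiabatic exchanger): Q = ṁ_c·Cp_c·(T_c,out − T_c,in)
T_c,out = 10.8 + 11299/(136 × 1.74) = 58.549 °C

T_c,out = 58.5 °C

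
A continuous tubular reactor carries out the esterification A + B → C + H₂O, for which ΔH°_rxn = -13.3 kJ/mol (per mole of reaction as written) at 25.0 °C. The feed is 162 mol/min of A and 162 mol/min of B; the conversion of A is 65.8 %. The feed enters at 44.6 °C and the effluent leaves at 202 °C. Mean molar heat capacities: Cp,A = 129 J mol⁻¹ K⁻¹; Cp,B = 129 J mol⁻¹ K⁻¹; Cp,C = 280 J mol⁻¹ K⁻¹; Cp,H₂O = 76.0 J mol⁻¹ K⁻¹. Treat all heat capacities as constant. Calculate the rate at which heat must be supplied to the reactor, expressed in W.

Q_in = 117000 W

Extent of reaction ξ = 0.658 × 162 = 106.6 mol/min
Reaction term: ξ·ΔH°_rxn = 106.6 × -13.3 = -1417.7 kJ/min
Sensible, feed 44.6→25 °C: -819.2 kJ/min
Outlet flows (mol/min): A 55.404, B 55.404, C 106.6, H₂O 106.6
Sensible, products 25→202 °C: 9246.9 kJ/min
Q = ΔH = 7010 kJ/min = 116.83 kW
Heat supplied = 116830 W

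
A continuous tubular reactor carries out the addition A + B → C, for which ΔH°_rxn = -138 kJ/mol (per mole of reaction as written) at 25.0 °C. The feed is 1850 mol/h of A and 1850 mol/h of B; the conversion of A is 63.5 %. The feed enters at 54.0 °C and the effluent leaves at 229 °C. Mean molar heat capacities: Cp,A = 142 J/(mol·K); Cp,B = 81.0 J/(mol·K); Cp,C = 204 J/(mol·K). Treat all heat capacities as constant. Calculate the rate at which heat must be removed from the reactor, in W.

Q_out = 26200 W

Extent of reaction ξ = 0.635 × 1850 = 1174.8 mol/h
Reaction term: ξ·ΔH°_rxn = 1174.8 × -138 = -162120 kJ/h
Sensible, feed 54.0→25 °C: -11964 kJ/h
Outlet flows (mol/h): A 675.25, B 675.25, C 1174.8
Sensible, products 25→229 °C: 79607 kJ/h
Q = ΔH = -94473 kJ/h = -26.242 kW
Heat removed = 26242 W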